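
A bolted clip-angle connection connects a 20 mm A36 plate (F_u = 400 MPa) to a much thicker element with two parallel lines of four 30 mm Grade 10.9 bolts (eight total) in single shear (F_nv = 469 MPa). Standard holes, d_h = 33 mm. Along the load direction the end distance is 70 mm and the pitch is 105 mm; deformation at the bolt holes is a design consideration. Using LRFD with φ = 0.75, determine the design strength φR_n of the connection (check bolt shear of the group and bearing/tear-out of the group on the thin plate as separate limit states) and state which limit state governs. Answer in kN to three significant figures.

Bolt shear: A_b = π·30²/4 = 706.9 mm²; R_n = 469 × 706.9 × 8 × 1 / 1000 = 2652 kN → 0.75 × 2652 = 1990 kN.
Bearing (1.2 l_c t F_u ≤ 2.4 d t F_u): upper limit = 2.4·30·20·400 / 1000 = 576 kN.
  Edge l_c = 70 − 33/2 = 53.5 → r_n = 513.6 kN; interior l_c = 105 − 33 = 72 → r_n = 576 kN.
  R_n,bearing = 2·513.6 + 6·576 = 4483 kN → 0.75 × 4483 = 3360 kN.
Bolt shear governs: 1990 kN.

1990 kN (bolt shear governs)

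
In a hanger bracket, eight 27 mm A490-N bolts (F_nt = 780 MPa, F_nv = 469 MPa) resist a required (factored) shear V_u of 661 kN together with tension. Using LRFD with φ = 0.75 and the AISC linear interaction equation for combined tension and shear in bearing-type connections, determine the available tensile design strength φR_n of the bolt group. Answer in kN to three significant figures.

A_b = π·27²/4 = 572.6 mm²; f_rv = 661 × 1000 / (8 × 572.6) = 144.3 MPa.
F'_nt = 1.3 F_nt − (F_nt / φF_nv) f_rv = 1.3·780 − (780/(0.75·469))·144.3 = 694 MPa, capped at F_nt → F'_nt = 694 MPa.
R_n = F'_nt · A_b · n = 694 × 572.6 × 8 / 1000 = 3179 kN.
Design strength φR_n = 0.75 × 3179 = 2380 kN.

2380 kN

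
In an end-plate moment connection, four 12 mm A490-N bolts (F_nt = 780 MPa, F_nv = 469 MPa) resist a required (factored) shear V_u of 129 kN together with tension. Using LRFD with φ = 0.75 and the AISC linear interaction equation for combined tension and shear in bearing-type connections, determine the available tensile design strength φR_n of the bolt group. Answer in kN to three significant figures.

A_b = π·12²/4 = 113.1 mm²; f_rv = 129 × 1000 / (4 × 113.1) = 285.2 MPa.
F'_nt = 1.3 F_nt − (F_nt / φF_nv) f_rv = 1.3·780 − (780/(0.75·469))·285.2 = 381.7 MPa, capped at F_nt → F'_nt = 381.7 MPa.
R_n = F'_nt · A_b · n = 381.7 × 113.1 × 4 / 1000 = 172.7 kN.
Design strength φR_n = 0.75 × 172.7 = 130 kN.

130 kN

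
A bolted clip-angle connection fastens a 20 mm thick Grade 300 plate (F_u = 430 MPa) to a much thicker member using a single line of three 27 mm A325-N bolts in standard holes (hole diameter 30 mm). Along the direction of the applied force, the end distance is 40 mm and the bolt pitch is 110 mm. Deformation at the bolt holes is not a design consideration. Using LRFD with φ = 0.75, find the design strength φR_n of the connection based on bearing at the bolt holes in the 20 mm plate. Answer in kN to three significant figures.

1290 kN

Per bolt r_n = 1.5 l_c t F_u ≤ 3.0 d t F_u; upper limit = 3.0 × 27 × 20 × 430 / 1000 = 696.6 kN.
Edge bolt: l_c = 40 − 30/2 = 25 mm → 1.5 × 25 × 20 × 430 / 1000 = 322.5 → r_n = 322.5 kN.
Interior bolts: l_c = 110 − 30 = 80 mm → 1.5 × 80 × 20 × 430 / 1000 = 1032 → r_n = 696.6 kN.
R_n = 1 × 322.5 + 2 × 696.6 = 1716 kN.
Design strength φR_n = 0.75 × 1716 = 1290 kN.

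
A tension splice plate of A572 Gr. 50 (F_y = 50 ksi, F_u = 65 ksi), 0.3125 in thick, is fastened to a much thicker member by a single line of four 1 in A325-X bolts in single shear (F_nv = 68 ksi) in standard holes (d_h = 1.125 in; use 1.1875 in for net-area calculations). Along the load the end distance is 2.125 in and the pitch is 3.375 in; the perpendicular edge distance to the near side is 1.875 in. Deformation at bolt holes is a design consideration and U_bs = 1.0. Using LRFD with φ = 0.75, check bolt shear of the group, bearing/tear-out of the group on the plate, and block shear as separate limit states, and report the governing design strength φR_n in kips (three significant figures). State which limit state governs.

Bolt shear: A_b = π·1²/4 = 0.7854 in²; R_n = 68 × 0.7854 × 4 × 1 = 213.6 kips → 0.75 × 213.6 = 160 kips.
Bearing: edge l_c = 1.562, r_n = 38.09 kips; interior l_c = 2.25, r_n = 48.75 kips; R_n = 38.09 + 3·48.75 = 184.3 kips → 138 kips.
Block shear: A_gv = 3.828, A_nv = 2.529, A_nt = 0.4004 in²; R_n = min(0.6F_uA_nv, 0.6F_yA_gv) + U_bs·F_u·A_nt = 124.7 kips → 93.5 kips.
Block shear governs: 93.5 kips.

93.5 kips (block shear governs)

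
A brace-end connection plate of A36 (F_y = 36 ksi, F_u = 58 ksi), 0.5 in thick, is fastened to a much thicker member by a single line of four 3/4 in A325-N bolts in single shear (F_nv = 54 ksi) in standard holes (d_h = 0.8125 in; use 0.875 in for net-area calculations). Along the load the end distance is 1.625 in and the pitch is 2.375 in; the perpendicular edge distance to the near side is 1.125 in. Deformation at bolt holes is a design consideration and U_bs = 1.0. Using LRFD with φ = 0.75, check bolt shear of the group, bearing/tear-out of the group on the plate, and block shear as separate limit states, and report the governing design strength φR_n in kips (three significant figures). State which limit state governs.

Bolt shear: A_b = π·0.75²/4 = 0.4418 in²; R_n = 54 × 0.4418 × 4 × 1 = 95.43 kips → 0.75 × 95.43 = 71.6 kips.
Bearing: edge l_c = 1.219, r_n = 42.41 kips; interior l_c = 1.562, r_n = 52.2 kips; R_n = 42.41 + 3·52.2 = 199 kips → 149 kips.
Block shear: A_gv = 4.375, A_nv = 2.844, A_nt = 0.3438 in²; R_n = min(0.6F_uA_nv, 0.6F_yA_gv) + U_bs·F_u·A_nt = 114.4 kips → 85.8 kips.
Bolt shear governs: 71.6 kips.

71.6 kips (bolt shear governs)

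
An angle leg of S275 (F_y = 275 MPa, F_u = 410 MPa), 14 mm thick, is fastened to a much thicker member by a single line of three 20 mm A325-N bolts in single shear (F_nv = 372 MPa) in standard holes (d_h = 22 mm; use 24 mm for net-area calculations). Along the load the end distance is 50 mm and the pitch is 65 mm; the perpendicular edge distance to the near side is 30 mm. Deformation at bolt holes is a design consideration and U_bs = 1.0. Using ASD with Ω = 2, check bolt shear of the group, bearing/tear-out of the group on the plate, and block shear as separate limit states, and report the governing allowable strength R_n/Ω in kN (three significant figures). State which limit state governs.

Bolt shear: A_b = π·20²/4 = 314.2 mm²; R_n = 372 × 314.2 × 3 × 1 / 1000 = 350.6 kN → 350.6 / 2 = 175 kN.
Bearing: edge l_c = 39, r_n = 268.6 kN; interior l_c = 43, r_n = 275.5 kN; R_n = 268.6 + 2·275.5 = 819.7 kN → 410 kN.
Block shear: A_gv = 2520, A_nv = 1680, A_nt = 252 mm²; R_n = min(0.6F_uA_nv, 0.6F_yA_gv) + U_bs·F_u·A_nt = 516.6 kN → 258 kN.
Bolt shear governs: 175 kN.

175 kN (bolt shear governs)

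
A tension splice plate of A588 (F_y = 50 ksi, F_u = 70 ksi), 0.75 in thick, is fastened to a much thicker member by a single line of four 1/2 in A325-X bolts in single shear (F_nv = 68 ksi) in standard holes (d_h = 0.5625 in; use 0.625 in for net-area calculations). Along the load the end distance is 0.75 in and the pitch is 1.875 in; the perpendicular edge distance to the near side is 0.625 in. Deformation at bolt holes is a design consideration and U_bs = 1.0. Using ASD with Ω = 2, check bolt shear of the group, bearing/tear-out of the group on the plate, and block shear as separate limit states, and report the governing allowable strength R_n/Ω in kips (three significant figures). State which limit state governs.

26.7 kips (bolt shear governs)

Bolt shear: A_b = π·0.5²/4 = 0.1963 in²; R_n = 68 × 0.1963 × 4 × 1 = 53.41 kips → 53.41 / 2 = 26.7 kips.
Bearing: edge l_c = 0.4688, r_n = 29.53 kips; interior l_c = 1.312, r_n = 63 kips; R_n = 29.53 + 3·63 = 218.5 kips → 109 kips.
Block shear: A_gv = 4.781, A_nv = 3.141, A_nt = 0.2344 in²; R_n = min(0.6F_uA_nv, 0.6F_yA_gv) + U_bs·F_u·A_nt = 148.3 kips → 74.2 kips.
Bolt shear governs: 26.7 kips.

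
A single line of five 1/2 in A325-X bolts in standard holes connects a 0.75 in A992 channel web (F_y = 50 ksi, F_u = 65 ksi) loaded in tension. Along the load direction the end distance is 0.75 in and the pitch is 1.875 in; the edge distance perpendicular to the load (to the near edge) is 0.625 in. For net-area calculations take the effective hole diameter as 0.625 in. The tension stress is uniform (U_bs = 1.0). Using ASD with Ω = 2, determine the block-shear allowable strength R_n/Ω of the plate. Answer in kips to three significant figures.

87.1 kips

Shear plane L_v = 0.75 + 4·1.875 = 8.25 in; A_gv = 8.25 × 0.75 = 6.188 in².
A_nv = (8.25 − 4.5·0.625) × 0.75 = 4.078 in².
A_nt = (0.625 − 0.5·0.625) × 0.75 = 0.2344 in².
0.6 F_u A_nv = 159 kips; 0.6 F_y A_gv = 185.6 kips → shear rupture governs the shear term.
R_n = 159 + 1.0 × 65 × 0.2344 = 174.3 kips.
Allowable strength R_n/Ω = 174.3 / 2 = 87.1 kips.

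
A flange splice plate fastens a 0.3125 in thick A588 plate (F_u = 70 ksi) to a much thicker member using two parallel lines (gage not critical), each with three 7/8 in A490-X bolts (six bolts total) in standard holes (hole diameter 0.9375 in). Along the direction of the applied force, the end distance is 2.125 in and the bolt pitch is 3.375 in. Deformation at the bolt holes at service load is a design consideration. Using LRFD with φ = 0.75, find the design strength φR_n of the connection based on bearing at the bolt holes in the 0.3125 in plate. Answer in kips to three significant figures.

Per bolt r_n = 1.2 l_c t F_u ≤ 2.4 d t F_u; upper limit = 2.4 × 0.875 × 0.3125 × 70 = 45.94 kips.
Edge bolt: l_c = 2.125 − 0.9375/2 = 1.656 in → 1.2 × 1.656 × 0.3125 × 70 = 43.48 → r_n = 43.48 kips.
Interior bolts: l_c = 3.375 − 0.9375 = 2.438 in → 1.2 × 2.438 × 0.3125 × 70 = 63.98 → r_n = 45.94 kips.
R_n = 2 × 43.48 + 4 × 45.94 = 270.7 kips.
Design strength φR_n = 0.75 × 270.7 = 203 kips.

203 kips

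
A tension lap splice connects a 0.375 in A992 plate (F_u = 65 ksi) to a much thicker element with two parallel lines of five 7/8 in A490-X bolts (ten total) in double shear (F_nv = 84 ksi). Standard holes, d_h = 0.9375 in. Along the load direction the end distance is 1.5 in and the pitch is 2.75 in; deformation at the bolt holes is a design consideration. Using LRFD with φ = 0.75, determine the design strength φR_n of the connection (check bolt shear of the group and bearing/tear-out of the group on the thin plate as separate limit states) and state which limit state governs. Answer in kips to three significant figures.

Bolt shear: A_b = π·0.875²/4 = 0.6013 in²; R_n = 84 × 0.6013 × 10 × 2 = 1010 kips → 0.75 × 1010 = 758 kips.
Bearing (1.2 l_c t F_u ≤ 2.4 d t F_u): upper limit = 2.4·0.875·0.375·65 = 51.19 kips.
  Edge l_c = 1.5 − 0.9375/2 = 1.031 → r_n = 30.16 kips; interior l_c = 2.75 − 0.9375 = 1.812 → r_n = 51.19 kips.
  R_n,bearing = 2·30.16 + 8·51.19 = 469.8 kips → 0.75 × 469.8 = 352 kips.
Bearing governs: 352 kips.

352 kips (bearing governs)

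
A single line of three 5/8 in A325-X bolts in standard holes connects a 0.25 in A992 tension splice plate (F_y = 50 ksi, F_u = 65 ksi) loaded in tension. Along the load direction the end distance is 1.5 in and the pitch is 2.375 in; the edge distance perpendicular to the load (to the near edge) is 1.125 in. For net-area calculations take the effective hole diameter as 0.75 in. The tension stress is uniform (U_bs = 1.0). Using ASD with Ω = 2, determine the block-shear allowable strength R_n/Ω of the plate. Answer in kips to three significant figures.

Shear plane L_v = 1.5 + 2·2.375 = 6.25 in; A_gv = 6.25 × 0.25 = 1.562 in².
A_nv = (6.25 − 2.5·0.75) × 0.25 = 1.094 in².
A_nt = (1.125 − 0.5·0.75) × 0.25 = 0.1875 in².
0.6 F_u A_nv = 42.66 kips; 0.6 F_y A_gv = 46.88 kips → shear rupture governs the shear term.
R_n = 42.66 + 1.0 × 65 × 0.1875 = 54.84 kips.
Allowable strength R_n/Ω = 54.84 / 2 = 27.4 kips.

27.4 kips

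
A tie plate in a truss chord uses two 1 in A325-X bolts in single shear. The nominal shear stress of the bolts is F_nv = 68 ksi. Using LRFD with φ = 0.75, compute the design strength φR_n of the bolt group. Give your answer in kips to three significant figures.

80.1 kips

A_b = π × 1² / 4 = 0.7854 in².
R_n = F_nv · A_b · n · n_s = 68 × 0.7854 × 2 × 1 = 106.8 kips.
Design strength φR_n = 0.75 × 106.8 = 80.1 kips.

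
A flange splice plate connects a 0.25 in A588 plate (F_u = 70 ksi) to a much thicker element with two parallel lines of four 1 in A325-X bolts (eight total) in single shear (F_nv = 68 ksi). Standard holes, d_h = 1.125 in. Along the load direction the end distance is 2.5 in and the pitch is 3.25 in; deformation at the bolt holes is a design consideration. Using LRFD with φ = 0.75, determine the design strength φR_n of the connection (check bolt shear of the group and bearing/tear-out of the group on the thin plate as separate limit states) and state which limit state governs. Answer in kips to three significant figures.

Bolt shear: A_b = π·1²/4 = 0.7854 in²; R_n = 68 × 0.7854 × 8 × 1 = 427.3 kips → 0.75 × 427.3 = 320 kips.
Bearing (1.2 l_c t F_u ≤ 2.4 d t F_u): upper limit = 2.4·1·0.25·70 = 42 kips.
  Edge l_c = 2.5 − 1.125/2 = 1.938 → r_n = 40.69 kips; interior l_c = 3.25 − 1.125 = 2.125 → r_n = 42 kips.
  R_n,bearing = 2·40.69 + 6·42 = 333.4 kips → 0.75 × 333.4 = 250 kips.
Bearing governs: 250 kips.

250 kips (bearing governs)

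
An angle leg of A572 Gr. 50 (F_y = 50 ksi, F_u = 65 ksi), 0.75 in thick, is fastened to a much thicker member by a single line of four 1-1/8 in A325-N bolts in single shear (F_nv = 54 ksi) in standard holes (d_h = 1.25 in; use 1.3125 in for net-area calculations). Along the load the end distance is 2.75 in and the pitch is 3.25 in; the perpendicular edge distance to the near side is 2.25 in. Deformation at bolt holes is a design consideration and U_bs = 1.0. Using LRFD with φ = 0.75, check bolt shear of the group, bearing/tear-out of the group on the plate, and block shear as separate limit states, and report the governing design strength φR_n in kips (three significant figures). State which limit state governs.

Bolt shear: A_b = π·1.125²/4 = 0.994 in²; R_n = 54 × 0.994 × 4 × 1 = 214.7 kips → 0.75 × 214.7 = 161 kips.
Bearing: edge l_c = 2.125, r_n = 124.3 kips; interior l_c = 2, r_n = 117 kips; R_n = 124.3 + 3·117 = 475.3 kips → 356 kips.
Block shear: A_gv = 9.375, A_nv = 5.93, A_nt = 1.195 in²; R_n = min(0.6F_uA_nv, 0.6F_yA_gv) + U_bs·F_u·A_nt = 309 kips → 232 kips.
Bolt shear governs: 161 kips.

161 kips (bolt shear governs)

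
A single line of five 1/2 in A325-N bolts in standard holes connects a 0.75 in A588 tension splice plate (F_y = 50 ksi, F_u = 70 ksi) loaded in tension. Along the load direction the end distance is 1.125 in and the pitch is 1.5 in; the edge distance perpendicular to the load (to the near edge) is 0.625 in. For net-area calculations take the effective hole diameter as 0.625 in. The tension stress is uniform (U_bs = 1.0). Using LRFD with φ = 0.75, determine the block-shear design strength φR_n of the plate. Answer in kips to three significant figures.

Shear plane L_v = 1.125 + 4·1.5 = 7.125 in; A_gv = 7.125 × 0.75 = 5.344 in².
A_nv = (7.125 − 4.5·0.625) × 0.75 = 3.234 in².
A_nt = (0.625 − 0.5·0.625) × 0.75 = 0.2344 in².
0.6 F_u A_nv = 135.8 kips; 0.6 F_y A_gv = 160.3 kips → shear rupture governs the shear term.
R_n = 135.8 + 1.0 × 70 × 0.2344 = 152.2 kips.
Design strength φR_n = 0.75 × 152.2 = 114 kips.

114 kips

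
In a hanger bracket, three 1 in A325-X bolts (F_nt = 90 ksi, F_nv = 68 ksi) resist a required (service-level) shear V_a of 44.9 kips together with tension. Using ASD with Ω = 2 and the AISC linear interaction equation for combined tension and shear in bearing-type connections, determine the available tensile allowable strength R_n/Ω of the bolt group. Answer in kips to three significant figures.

78.4 kips

A_b = π·1²/4 = 0.7854 in²; f_rv = 44.9 / (3 × 0.7854) = 19.06 ksi.
F'_nt = 1.3 F_nt − (Ω F_nt / F_nv) f_rv = 1.3·90 − (2·90/68)·19.06 = 66.56 ksi, capped at F_nt → F'_nt = 66.56 ksi.
R_n = F'_nt · A_b · n = 66.56 × 0.7854 × 3 = 156.8 kips.
Allowable strength R_n/Ω = 156.8 / 2 = 78.4 kips.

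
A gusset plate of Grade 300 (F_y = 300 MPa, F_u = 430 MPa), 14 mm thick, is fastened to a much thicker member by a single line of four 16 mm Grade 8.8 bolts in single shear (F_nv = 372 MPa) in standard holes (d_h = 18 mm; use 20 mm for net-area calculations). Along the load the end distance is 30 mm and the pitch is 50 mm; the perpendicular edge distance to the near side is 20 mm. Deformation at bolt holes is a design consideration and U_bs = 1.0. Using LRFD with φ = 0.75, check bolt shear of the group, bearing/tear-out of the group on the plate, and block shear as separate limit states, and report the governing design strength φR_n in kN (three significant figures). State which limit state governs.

224 kN (bolt shear governs)

Bolt shear: A_b = π·16²/4 = 201.1 mm²; R_n = 372 × 201.1 × 4 × 1 / 1000 = 299.2 kN → 0.75 × 299.2 = 224 kN.
Bearing: edge l_c = 21, r_n = 151.7 kN; interior l_c = 32, r_n = 231.2 kN; R_n = 151.7 + 3·231.2 = 845.2 kN → 634 kN.
Block shear: A_gv = 2520, A_nv = 1540, A_nt = 140 mm²; R_n = min(0.6F_uA_nv, 0.6F_yA_gv) + U_bs·F_u·A_nt = 457.5 kN → 343 kN.
Bolt shear governs: 224 kN.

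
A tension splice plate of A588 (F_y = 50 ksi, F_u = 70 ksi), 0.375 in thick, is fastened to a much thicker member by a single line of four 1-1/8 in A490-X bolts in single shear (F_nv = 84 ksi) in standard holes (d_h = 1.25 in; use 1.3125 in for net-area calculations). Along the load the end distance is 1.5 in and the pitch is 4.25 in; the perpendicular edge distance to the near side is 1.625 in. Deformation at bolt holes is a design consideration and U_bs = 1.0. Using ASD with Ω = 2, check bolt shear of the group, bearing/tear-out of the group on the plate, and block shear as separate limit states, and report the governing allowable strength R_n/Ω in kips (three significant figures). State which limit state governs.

Bolt shear: A_b = π·1.125²/4 = 0.994 in²; R_n = 84 × 0.994 × 4 × 1 = 334 kips → 334 / 2 = 167 kips.
Bearing: edge l_c = 0.875, r_n = 27.56 kips; interior l_c = 3, r_n = 70.88 kips; R_n = 27.56 + 3·70.88 = 240.2 kips → 120 kips.
Block shear: A_gv = 5.344, A_nv = 3.621, A_nt = 0.3633 in²; R_n = min(0.6F_uA_nv, 0.6F_yA_gv) + U_bs·F_u·A_nt = 177.5 kips → 88.8 kips.
Block shear governs: 88.8 kips.

88.8 kips (block shear governs)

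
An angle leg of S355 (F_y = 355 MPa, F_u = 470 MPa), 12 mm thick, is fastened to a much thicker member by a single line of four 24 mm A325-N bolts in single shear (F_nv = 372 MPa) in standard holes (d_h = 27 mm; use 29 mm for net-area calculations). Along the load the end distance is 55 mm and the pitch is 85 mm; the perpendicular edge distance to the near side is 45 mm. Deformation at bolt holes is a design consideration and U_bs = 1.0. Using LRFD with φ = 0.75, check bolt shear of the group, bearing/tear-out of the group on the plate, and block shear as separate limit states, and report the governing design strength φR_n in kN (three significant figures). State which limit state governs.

Bolt shear: A_b = π·24²/4 = 452.4 mm²; R_n = 372 × 452.4 × 4 × 1 / 1000 = 673.2 kN → 0.75 × 673.2 = 505 kN.
Bearing: edge l_c = 41.5, r_n = 280.9 kN; interior l_c = 58, r_n = 324.9 kN; R_n = 280.9 + 3·324.9 = 1255 kN → 942 kN.
Block shear: A_gv = 3720, A_nv = 2502, A_nt = 366 mm²; R_n = min(0.6F_uA_nv, 0.6F_yA_gv) + U_bs·F_u·A_nt = 877.6 kN → 658 kN.
Bolt shear governs: 505 kN.

505 kN (bolt shear governs)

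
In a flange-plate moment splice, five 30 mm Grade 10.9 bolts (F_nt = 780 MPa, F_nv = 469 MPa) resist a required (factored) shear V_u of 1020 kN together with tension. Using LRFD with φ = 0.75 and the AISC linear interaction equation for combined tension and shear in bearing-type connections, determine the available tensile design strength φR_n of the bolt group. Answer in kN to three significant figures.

991 kN

A_b = π·30²/4 = 706.9 mm²; f_rv = 1020 × 1000 / (5 × 706.9) = 288.6 MPa.
F'_nt = 1.3 F_nt − (F_nt / φF_nv) f_rv = 1.3·780 − (780/(0.75·469))·288.6 = 374 MPa, capped at F_nt → F'_nt = 374 MPa.
R_n = F'_nt · A_b · n = 374 × 706.9 × 5 / 1000 = 1322 kN.
Design strength φR_n = 0.75 × 1322 = 991 kN.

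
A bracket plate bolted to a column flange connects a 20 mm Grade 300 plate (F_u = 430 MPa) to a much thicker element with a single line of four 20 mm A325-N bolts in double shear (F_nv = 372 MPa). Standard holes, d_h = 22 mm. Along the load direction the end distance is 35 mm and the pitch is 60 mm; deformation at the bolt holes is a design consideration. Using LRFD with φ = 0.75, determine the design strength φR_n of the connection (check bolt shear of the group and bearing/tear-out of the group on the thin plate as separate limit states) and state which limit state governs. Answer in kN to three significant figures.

701 kN (bolt shear governs)

Bolt shear: A_b = π·20²/4 = 314.2 mm²; R_n = 372 × 314.2 × 4 × 2 / 1000 = 934.9 kN → 0.75 × 934.9 = 701 kN.
Bearing (1.2 l_c t F_u ≤ 2.4 d t F_u): upper limit = 2.4·20·20·430 / 1000 = 412.8 kN.
  Edge l_c = 35 − 22/2 = 24 → r_n = 247.7 kN; interior l_c = 60 − 22 = 38 → r_n = 392.2 kN.
  R_n,bearing = 1·247.7 + 3·392.2 = 1424 kN → 0.75 × 1424 = 1070 kN.
Bolt shear governs: 701 kN.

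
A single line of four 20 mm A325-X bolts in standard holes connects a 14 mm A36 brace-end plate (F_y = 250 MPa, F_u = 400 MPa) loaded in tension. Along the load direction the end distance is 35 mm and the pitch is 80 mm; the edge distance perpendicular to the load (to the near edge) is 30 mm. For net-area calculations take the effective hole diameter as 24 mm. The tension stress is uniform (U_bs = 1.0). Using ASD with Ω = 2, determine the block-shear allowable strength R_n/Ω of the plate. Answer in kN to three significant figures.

339 kN

Shear plane L_v = 35 + 3·80 = 275 mm; A_gv = 275 × 14 = 3850 mm².
A_nv = (275 − 3.5·24) × 14 = 2674 mm².
A_nt = (30 − 0.5·24) × 14 = 252 mm².
0.6 F_u A_nv = 641.8 kN; 0.6 F_y A_gv = 577.5 kN → shear yielding governs the shear term.
R_n = 577.5 + 1.0 × 400 × 252 / 1000 = 678.3 kN.
Allowable strength R_n/Ω = 678.3 / 2 = 339 kN.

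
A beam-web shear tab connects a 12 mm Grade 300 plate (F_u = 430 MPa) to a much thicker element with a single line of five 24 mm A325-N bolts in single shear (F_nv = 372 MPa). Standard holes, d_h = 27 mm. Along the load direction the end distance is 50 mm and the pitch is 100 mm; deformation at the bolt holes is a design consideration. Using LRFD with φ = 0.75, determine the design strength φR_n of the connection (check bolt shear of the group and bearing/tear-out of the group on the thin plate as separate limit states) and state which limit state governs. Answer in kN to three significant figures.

631 kN (bolt shear governs)

Bolt shear: A_b = π·24²/4 = 452.4 mm²; R_n = 372 × 452.4 × 5 × 1 / 1000 = 841.4 kN → 0.75 × 841.4 = 631 kN.
Bearing (1.2 l_c t F_u ≤ 2.4 d t F_u): upper limit = 2.4·24·12·430 / 1000 = 297.2 kN.
  Edge l_c = 50 − 27/2 = 36.5 → r_n = 226 kN; interior l_c = 100 − 27 = 73 → r_n = 297.2 kN.
  R_n,bearing = 1·226 + 4·297.2 = 1415 kN → 0.75 × 1415 = 1060 kN.
Bolt shear governs: 631 kN.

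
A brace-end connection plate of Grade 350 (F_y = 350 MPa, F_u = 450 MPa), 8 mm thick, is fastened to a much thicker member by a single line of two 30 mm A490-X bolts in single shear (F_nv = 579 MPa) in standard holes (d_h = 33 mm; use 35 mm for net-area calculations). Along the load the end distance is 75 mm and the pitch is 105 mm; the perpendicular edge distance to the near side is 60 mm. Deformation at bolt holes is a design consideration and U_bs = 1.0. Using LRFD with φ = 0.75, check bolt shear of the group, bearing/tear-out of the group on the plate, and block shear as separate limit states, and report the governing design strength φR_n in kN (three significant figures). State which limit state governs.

Bolt shear: A_b = π·30²/4 = 706.9 mm²; R_n = 579 × 706.9 × 2 × 1 / 1000 = 818.5 kN → 0.75 × 818.5 = 614 kN.
Bearing: edge l_c = 58.5, r_n = 252.7 kN; interior l_c = 72, r_n = 259.2 kN; R_n = 252.7 + 1·259.2 = 511.9 kN → 384 kN.
Block shear: A_gv = 1440, A_nv = 1020, A_nt = 340 mm²; R_n = min(0.6F_uA_nv, 0.6F_yA_gv) + U_bs·F_u·A_nt = 428.4 kN → 321 kN.
Block shear governs: 321 kN.

321 kN (block shear governs)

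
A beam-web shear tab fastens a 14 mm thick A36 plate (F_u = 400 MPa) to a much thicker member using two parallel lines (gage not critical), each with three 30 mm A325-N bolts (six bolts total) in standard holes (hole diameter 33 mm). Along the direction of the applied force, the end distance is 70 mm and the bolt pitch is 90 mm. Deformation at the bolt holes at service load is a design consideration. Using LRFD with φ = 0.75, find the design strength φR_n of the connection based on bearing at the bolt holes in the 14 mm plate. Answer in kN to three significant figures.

1690 kN

Per bolt r_n = 1.2 l_c t F_u ≤ 2.4 d t F_u; upper limit = 2.4 × 30 × 14 × 400 / 1000 = 403.2 kN.
Edge bolt: l_c = 70 − 33/2 = 53.5 mm → 1.2 × 53.5 × 14 × 400 / 1000 = 359.5 → r_n = 359.5 kN.
Interior bolts: l_c = 90 − 33 = 57 mm → 1.2 × 57 × 14 × 400 / 1000 = 383 → r_n = 383 kN.
R_n = 2 × 359.5 + 4 × 383 = 2251 kN.
Design strength φR_n = 0.75 × 2251 = 1690 kN.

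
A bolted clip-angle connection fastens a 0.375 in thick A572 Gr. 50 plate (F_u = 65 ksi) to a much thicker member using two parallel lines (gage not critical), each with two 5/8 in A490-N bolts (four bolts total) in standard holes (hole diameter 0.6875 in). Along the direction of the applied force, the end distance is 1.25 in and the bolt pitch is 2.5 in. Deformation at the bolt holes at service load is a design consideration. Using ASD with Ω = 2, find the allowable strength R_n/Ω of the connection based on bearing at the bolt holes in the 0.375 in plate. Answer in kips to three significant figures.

63.1 kips

Per bolt r_n = 1.2 l_c t F_u ≤ 2.4 d t F_u; upper limit = 2.4 × 0.625 × 0.375 × 65 = 36.56 kips.
Edge bolt: l_c = 1.25 − 0.6875/2 = 0.9062 in → 1.2 × 0.9062 × 0.375 × 65 = 26.51 → r_n = 26.51 kips.
Interior bolts: l_c = 2.5 − 0.6875 = 1.812 in → 1.2 × 1.812 × 0.375 × 65 = 53.02 → r_n = 36.56 kips.
R_n = 2 × 26.51 + 2 × 36.56 = 126.1 kips.
Allowable strength R_n/Ω = 126.1 / 2 = 63.1 kips.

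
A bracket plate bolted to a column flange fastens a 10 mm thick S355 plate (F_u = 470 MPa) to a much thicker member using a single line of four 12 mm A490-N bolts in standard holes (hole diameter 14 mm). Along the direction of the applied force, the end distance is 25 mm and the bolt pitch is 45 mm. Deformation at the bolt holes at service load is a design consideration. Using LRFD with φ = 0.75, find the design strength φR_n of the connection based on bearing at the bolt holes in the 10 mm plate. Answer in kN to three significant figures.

381 kN

Per bolt r_n = 1.2 l_c t F_u ≤ 2.4 d t F_u; upper limit = 2.4 × 12 × 10 × 470 / 1000 = 135.4 kN.
Edge bolt: l_c = 25 − 14/2 = 18 mm → 1.2 × 18 × 10 × 470 / 1000 = 101.5 → r_n = 101.5 kN.
Interior bolts: l_c = 45 − 14 = 31 mm → 1.2 × 31 × 10 × 470 / 1000 = 174.8 → r_n = 135.4 kN.
R_n = 1 × 101.5 + 3 × 135.4 = 507.6 kN.
Design strength φR_n = 0.75 × 507.6 = 381 kN.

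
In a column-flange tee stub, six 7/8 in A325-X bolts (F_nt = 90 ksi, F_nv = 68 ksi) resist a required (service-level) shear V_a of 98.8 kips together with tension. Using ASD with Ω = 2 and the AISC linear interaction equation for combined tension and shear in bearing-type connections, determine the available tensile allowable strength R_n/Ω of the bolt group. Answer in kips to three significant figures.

A_b = π·0.875²/4 = 0.6013 in²; f_rv = 98.8 / (6 × 0.6013) = 27.38 ksi.
F'_nt = 1.3 F_nt − (Ω F_nt / F_nv) f_rv = 1.3·90 − (2·90/68)·27.38 = 44.51 ksi, capped at F_nt → F'_nt = 44.51 ksi.
R_n = F'_nt · A_b · n = 44.51 × 0.6013 × 6 = 160.6 kips.
Allowable strength R_n/Ω = 160.6 / 2 = 80.3 kips.

80.3 kips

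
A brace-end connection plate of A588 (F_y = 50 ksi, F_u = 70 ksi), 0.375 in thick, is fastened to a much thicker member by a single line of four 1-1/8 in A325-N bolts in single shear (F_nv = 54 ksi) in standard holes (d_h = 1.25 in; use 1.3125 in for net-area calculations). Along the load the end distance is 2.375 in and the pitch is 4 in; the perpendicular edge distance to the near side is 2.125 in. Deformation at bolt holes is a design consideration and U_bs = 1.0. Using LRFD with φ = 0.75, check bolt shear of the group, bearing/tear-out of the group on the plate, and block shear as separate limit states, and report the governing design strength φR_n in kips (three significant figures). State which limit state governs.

144 kips (block shear governs)

Bolt shear: A_b = π·1.125²/4 = 0.994 in²; R_n = 54 × 0.994 × 4 × 1 = 214.7 kips → 0.75 × 214.7 = 161 kips.
Bearing: edge l_c = 1.75, r_n = 55.13 kips; interior l_c = 2.75, r_n = 70.88 kips; R_n = 55.13 + 3·70.88 = 267.8 kips → 201 kips.
Block shear: A_gv = 5.391, A_nv = 3.668, A_nt = 0.5508 in²; R_n = min(0.6F_uA_nv, 0.6F_yA_gv) + U_bs·F_u·A_nt = 192.6 kips → 144 kips.
Block shear governs: 144 kips.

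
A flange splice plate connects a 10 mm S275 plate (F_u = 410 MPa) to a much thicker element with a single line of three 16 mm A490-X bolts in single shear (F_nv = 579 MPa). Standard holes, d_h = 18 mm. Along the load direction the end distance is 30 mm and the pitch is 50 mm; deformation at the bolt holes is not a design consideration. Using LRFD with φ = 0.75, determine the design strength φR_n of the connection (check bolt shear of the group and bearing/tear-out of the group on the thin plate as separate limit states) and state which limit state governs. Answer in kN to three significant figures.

262 kN (bolt shear governs)

Bolt shear: A_b = π·16²/4 = 201.1 mm²; R_n = 579 × 201.1 × 3 × 1 / 1000 = 349.2 kN → 0.75 × 349.2 = 262 kN.
Bearing (1.5 l_c t F_u ≤ 3.0 d t F_u): upper limit = 3.0·16·10·410 / 1000 = 196.8 kN.
  Edge l_c = 30 − 18/2 = 21 → r_n = 129.2 kN; interior l_c = 50 − 18 = 32 → r_n = 196.8 kN.
  R_n,bearing = 1·129.2 + 2·196.8 = 522.8 kN → 0.75 × 522.8 = 392 kN.
Bolt shear governs: 262 kN.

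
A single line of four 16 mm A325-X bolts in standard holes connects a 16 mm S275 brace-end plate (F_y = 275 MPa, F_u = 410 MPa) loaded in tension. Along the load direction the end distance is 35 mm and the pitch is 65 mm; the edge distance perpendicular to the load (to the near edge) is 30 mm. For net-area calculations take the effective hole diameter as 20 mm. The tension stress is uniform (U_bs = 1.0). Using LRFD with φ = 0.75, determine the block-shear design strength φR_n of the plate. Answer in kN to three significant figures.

Shear plane L_v = 35 + 3·65 = 230 mm; A_gv = 230 × 16 = 3680 mm².
A_nv = (230 − 3.5·20) × 16 = 2560 mm².
A_nt = (30 − 0.5·20) × 16 = 320 mm².
0.6 F_u A_nv = 629.8 kN; 0.6 F_y A_gv = 607.2 kN → shear yielding governs the shear term.
R_n = 607.2 + 1.0 × 410 × 320 / 1000 = 738.4 kN.
Design strength φR_n = 0.75 × 738.4 = 554 kN.

554 kN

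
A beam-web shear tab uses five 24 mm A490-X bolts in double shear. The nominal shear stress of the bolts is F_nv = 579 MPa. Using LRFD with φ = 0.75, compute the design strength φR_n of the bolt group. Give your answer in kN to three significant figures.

A_b = π × 24² / 4 = 452.4 mm².
R_n = F_nv · A_b · n · n_s = 579 × 452.4 × 5 × 2 / 1000 = 2619 kN.
Design strength φR_n = 0.75 × 2619 = 1960 kN.

1960 kN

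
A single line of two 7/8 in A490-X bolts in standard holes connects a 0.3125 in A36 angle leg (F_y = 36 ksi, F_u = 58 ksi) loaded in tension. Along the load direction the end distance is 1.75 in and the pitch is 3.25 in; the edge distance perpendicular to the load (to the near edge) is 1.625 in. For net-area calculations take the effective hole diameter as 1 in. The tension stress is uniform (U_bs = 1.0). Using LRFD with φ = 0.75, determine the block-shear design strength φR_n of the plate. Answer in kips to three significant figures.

40.6 kips

Shear plane L_v = 1.75 + 1·3.25 = 5 in; A_gv = 5 × 0.3125 = 1.562 in².
A_nv = (5 − 1.5·1) × 0.3125 = 1.094 in².
A_nt = (1.625 − 0.5·1) × 0.3125 = 0.3516 in².
0.6 F_u A_nv = 38.06 kips; 0.6 F_y A_gv = 33.75 kips → shear yielding governs the shear term.
R_n = 33.75 + 1.0 × 58 × 0.3516 = 54.14 kips.
Design strength φR_n = 0.75 × 54.14 = 40.6 kips.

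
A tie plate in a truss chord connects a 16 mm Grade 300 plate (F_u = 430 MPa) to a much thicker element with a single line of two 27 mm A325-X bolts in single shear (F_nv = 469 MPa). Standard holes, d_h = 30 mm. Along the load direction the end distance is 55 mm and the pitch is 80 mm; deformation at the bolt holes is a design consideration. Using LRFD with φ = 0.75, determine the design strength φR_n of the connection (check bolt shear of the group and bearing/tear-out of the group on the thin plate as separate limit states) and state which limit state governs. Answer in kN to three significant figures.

Bolt shear: A_b = π·27²/4 = 572.6 mm²; R_n = 469 × 572.6 × 2 × 1 / 1000 = 537.1 kN → 0.75 × 537.1 = 403 kN.
Bearing (1.2 l_c t F_u ≤ 2.4 d t F_u): upper limit = 2.4·27·16·430 / 1000 = 445.8 kN.
  Edge l_c = 55 − 30/2 = 40 → r_n = 330.2 kN; interior l_c = 80 − 30 = 50 → r_n = 412.8 kN.
  R_n,bearing = 1·330.2 + 1·412.8 = 743 kN → 0.75 × 743 = 557 kN.
Bolt shear governs: 403 kN.

403 kN (bolt shear governs)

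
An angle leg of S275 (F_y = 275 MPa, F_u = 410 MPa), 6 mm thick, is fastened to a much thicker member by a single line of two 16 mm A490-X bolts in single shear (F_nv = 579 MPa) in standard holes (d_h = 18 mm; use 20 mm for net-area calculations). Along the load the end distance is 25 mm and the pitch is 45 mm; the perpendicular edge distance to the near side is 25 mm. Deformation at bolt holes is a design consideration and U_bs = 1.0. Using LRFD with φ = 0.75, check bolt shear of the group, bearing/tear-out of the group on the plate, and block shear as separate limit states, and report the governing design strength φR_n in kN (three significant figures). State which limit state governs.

Bolt shear: A_b = π·16²/4 = 201.1 mm²; R_n = 579 × 201.1 × 2 × 1 / 1000 = 232.8 kN → 0.75 × 232.8 = 175 kN.
Bearing: edge l_c = 16, r_n = 47.23 kN; interior l_c = 27, r_n = 79.7 kN; R_n = 47.23 + 1·79.7 = 126.9 kN → 95.2 kN.
Block shear: A_gv = 420, A_nv = 240, A_nt = 90 mm²; R_n = min(0.6F_uA_nv, 0.6F_yA_gv) + U_bs·F_u·A_nt = 95.94 kN → 72 kN.
Block shear governs: 72 kN.

72 kN (block shear governs)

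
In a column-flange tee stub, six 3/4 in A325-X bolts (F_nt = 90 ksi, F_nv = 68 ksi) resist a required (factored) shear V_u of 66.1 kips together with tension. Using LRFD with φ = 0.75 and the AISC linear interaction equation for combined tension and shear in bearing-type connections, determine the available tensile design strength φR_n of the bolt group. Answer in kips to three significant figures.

A_b = π·0.75²/4 = 0.4418 in²; f_rv = 66.1 / (6 × 0.4418) = 24.94 ksi.
F'_nt = 1.3 F_nt − (F_nt / φF_nv) f_rv = 1.3·90 − (90/(0.75·68))·24.94 = 72.99 ksi, capped at F_nt → F'_nt = 72.99 ksi.
R_n = F'_nt · A_b · n = 72.99 × 0.4418 × 6 = 193.5 kips.
Design strength φR_n = 0.75 × 193.5 = 145 kips.

145 kips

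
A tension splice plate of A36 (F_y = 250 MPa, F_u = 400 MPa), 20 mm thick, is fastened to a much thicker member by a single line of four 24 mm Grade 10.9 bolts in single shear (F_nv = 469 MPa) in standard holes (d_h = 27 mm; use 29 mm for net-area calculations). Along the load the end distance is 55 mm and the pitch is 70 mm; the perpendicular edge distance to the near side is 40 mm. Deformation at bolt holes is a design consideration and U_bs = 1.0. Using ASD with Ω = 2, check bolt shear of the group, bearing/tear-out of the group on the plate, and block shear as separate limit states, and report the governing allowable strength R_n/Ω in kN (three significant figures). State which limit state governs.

Bolt shear: A_b = π·24²/4 = 452.4 mm²; R_n = 469 × 452.4 × 4 × 1 / 1000 = 848.7 kN → 848.7 / 2 = 424 kN.
Bearing: edge l_c = 41.5, r_n = 398.4 kN; interior l_c = 43, r_n = 412.8 kN; R_n = 398.4 + 3·412.8 = 1637 kN → 818 kN.
Block shear: A_gv = 5300, A_nv = 3270, A_nt = 510 mm²; R_n = min(0.6F_uA_nv, 0.6F_yA_gv) + U_bs·F_u·A_nt = 988.8 kN → 494 kN.
Bolt shear governs: 424 kN.

424 kN (bolt shear governs)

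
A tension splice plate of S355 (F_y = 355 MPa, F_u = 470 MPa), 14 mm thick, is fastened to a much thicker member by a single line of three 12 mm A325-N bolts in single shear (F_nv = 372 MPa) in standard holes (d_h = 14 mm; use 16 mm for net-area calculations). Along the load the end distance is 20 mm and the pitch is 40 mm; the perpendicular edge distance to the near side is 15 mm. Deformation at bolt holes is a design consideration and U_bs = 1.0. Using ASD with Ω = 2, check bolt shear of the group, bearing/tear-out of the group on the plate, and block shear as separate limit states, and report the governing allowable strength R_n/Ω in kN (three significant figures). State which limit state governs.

Bolt shear: A_b = π·12²/4 = 113.1 mm²; R_n = 372 × 113.1 × 3 × 1 / 1000 = 126.2 kN → 126.2 / 2 = 63.1 kN.
Bearing: edge l_c = 13, r_n = 102.6 kN; interior l_c = 26, r_n = 189.5 kN; R_n = 102.6 + 2·189.5 = 481.7 kN → 241 kN.
Block shear: A_gv = 1400, A_nv = 840, A_nt = 98 mm²; R_n = min(0.6F_uA_nv, 0.6F_yA_gv) + U_bs·F_u·A_nt = 282.9 kN → 141 kN.
Bolt shear governs: 63.1 kN.

63.1 kN (bolt shear governs)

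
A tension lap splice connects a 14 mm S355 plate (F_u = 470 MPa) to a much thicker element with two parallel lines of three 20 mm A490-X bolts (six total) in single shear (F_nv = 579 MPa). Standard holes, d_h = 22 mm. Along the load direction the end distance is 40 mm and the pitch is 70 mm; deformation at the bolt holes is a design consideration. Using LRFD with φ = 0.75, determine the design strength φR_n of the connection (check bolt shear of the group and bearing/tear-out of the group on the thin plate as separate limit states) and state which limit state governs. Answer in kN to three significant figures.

819 kN (bolt shear governs)

Bolt shear: A_b = π·20²/4 = 314.2 mm²; R_n = 579 × 314.2 × 6 × 1 / 1000 = 1091 kN → 0.75 × 1091 = 819 kN.
Bearing (1.2 l_c t F_u ≤ 2.4 d t F_u): upper limit = 2.4·20·14·470 / 1000 = 315.8 kN.
  Edge l_c = 40 − 22/2 = 29 → r_n = 229 kN; interior l_c = 70 − 22 = 48 → r_n = 315.8 kN.
  R_n,bearing = 2·229 + 4·315.8 = 1721 kN → 0.75 × 1721 = 1290 kN.
Bolt shear governs: 819 kN.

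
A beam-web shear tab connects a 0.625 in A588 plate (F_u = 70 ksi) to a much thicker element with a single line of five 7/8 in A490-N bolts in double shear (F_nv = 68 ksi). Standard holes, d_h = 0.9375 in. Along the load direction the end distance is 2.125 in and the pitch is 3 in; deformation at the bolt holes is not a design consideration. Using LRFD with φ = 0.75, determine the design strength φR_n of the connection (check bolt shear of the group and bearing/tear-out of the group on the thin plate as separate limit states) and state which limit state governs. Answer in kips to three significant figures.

Bolt shear: A_b = π·0.875²/4 = 0.6013 in²; R_n = 68 × 0.6013 × 5 × 2 = 408.9 kips → 0.75 × 408.9 = 307 kips.
Bearing (1.5 l_c t F_u ≤ 3.0 d t F_u): upper limit = 3.0·0.875·0.625·70 = 114.8 kips.
  Edge l_c = 2.125 − 0.9375/2 = 1.656 → r_n = 108.7 kips; interior l_c = 3 − 0.9375 = 2.062 → r_n = 114.8 kips.
  R_n,bearing = 1·108.7 + 4·114.8 = 568.1 kips → 0.75 × 568.1 = 426 kips.
Bolt shear governs: 307 kips.

307 kips (bolt shear governs)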